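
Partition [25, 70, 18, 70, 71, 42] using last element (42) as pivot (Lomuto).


Pivot: 42
  25 <= 42: advance i (no swap)
  18 <= 42: swap -> [25, 18, 70, 70, 71, 42]
Place pivot at 2: [25, 18, 42, 70, 71, 70]

Partitioned: [25, 18, 42, 70, 71, 70]


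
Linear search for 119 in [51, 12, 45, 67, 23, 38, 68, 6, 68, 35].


i=0: 51!=119
i=1: 12!=119
i=2: 45!=119
i=3: 67!=119
i=4: 23!=119
i=5: 38!=119
i=6: 68!=119
i=7: 6!=119
i=8: 68!=119
i=9: 35!=119

Not found, 10 comps


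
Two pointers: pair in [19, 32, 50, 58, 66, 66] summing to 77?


lo=0(19)+hi=5(66)=85
lo=0(19)+hi=4(66)=85
lo=0(19)+hi=3(58)=77

Yes: 19+58=77


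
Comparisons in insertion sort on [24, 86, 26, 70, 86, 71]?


Algorithm: insertion sort
Input: [24, 86, 26, 70, 86, 71]
Sorted: [24, 26, 70, 71, 86, 86]

9


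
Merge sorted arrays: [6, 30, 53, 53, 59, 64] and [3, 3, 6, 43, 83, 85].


Take 3 from B
Take 3 from B
Take 6 from A
Take 6 from B
Take 30 from A
Take 43 from B
Take 53 from A
Take 53 from A
Take 59 from A
Take 64 from A

Merged: [3, 3, 6, 6, 30, 43, 53, 53, 59, 64, 83, 85]


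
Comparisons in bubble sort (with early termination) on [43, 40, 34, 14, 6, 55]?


Algorithm: bubble sort (with early termination)
Input: [43, 40, 34, 14, 6, 55]
Sorted: [6, 14, 34, 40, 43, 55]

15


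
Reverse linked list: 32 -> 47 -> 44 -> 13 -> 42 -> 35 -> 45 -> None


Step 1: curr=32, set curr.next=prev(None) | reversed so far: 32
Step 2: curr=47, set curr.next=prev(32) | reversed so far: 47 -> 32
Step 3: curr=44, set curr.next=prev(47) | reversed so far: 44 -> 47 -> 32
Step 4: curr=13, set curr.next=prev(44) | reversed so far: 13 -> 44 -> 47 -> 32
Step 5: curr=42, set curr.next=prev(13) | reversed so far: 42 -> 13 -> 44 -> 47 -> 32
Step 6: curr=35, set curr.next=prev(42) | reversed so far: 35 -> 42 -> 13 -> 44 -> 47 -> 32
Step 7: curr=45, set curr.next=prev(35) | reversed so far: 45 -> 35 -> 42 -> 13 -> 44 -> 47 -> 32

45 -> 35 -> 42 -> 13 -> 44 -> 47 -> 32 -> None


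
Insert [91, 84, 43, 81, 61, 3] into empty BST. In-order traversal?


Insert 91: root
Insert 84: L from 91
Insert 43: L from 91 -> L from 84
Insert 81: L from 91 -> L from 84 -> R from 43
Insert 61: L from 91 -> L from 84 -> R from 43 -> L from 81
Insert 3: L from 91 -> L from 84 -> L from 43

In-order: [3, 43, 61, 81, 84, 91]


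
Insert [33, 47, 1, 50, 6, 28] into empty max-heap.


Insert 33: [33]
Insert 47: [47, 33]
Insert 1: [47, 33, 1]
Insert 50: [50, 47, 1, 33]
Insert 6: [50, 47, 1, 33, 6]
Insert 28: [50, 47, 28, 33, 6, 1]

Final heap: [50, 47, 28, 33, 6, 1]


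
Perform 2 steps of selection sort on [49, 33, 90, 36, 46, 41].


Initial: [49, 33, 90, 36, 46, 41]
Step 1: min=33 at 1
  Swap: [33, 49, 90, 36, 46, 41]
Step 2: min=36 at 3
  Swap: [33, 36, 90, 49, 46, 41]

After 2 steps: [33, 36, 90, 49, 46, 41]


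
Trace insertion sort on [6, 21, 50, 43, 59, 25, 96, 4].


Initial: [6, 21, 50, 43, 59, 25, 96, 4]
Insert 21: [6, 21, 50, 43, 59, 25, 96, 4]
Insert 50: [6, 21, 50, 43, 59, 25, 96, 4]
Insert 43: [6, 21, 43, 50, 59, 25, 96, 4]
Insert 59: [6, 21, 43, 50, 59, 25, 96, 4]
Insert 25: [6, 21, 25, 43, 50, 59, 96, 4]
Insert 96: [6, 21, 25, 43, 50, 59, 96, 4]
Insert 4: [4, 6, 21, 25, 43, 50, 59, 96]

Sorted: [4, 6, 21, 25, 43, 50, 59, 96]


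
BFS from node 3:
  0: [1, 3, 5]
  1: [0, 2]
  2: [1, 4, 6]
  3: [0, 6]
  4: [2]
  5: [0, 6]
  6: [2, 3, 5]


Visit 3, enqueue [0, 6]
Visit 0, enqueue [1, 5]
Visit 6, enqueue [2]
Visit 1, enqueue []
Visit 5, enqueue []
Visit 2, enqueue [4]
Visit 4, enqueue []

BFS order: [3, 0, 6, 1, 5, 2, 4]


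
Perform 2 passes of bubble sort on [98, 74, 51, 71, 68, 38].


Initial: [98, 74, 51, 71, 68, 38]
Pass 1: [74, 51, 71, 68, 38, 98] (5 swaps)
Pass 2: [51, 71, 68, 38, 74, 98] (4 swaps)

After 2 passes: [51, 71, 68, 38, 74, 98]


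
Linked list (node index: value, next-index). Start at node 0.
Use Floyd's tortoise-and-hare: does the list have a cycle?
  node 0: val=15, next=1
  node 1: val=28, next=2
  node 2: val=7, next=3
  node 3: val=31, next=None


Floyd's tortoise (slow, +1) and hare (fast, +2):
  init: slow=0, fast=0
  step 1: slow=1, fast=2
  step 2: fast 2->3->None, no cycle

Cycle: no


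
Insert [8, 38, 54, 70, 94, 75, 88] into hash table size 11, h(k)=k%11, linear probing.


Insert 8: h=8 -> slot 8
Insert 38: h=5 -> slot 5
Insert 54: h=10 -> slot 10
Insert 70: h=4 -> slot 4
Insert 94: h=6 -> slot 6
Insert 75: h=9 -> slot 9
Insert 88: h=0 -> slot 0

Table: [88, None, None, None, 70, 38, 94, None, 8, 75, 54]


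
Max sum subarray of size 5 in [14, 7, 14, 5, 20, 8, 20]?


[0:5]: 60
[1:6]: 54
[2:7]: 67

Max: 67 at [2:7]


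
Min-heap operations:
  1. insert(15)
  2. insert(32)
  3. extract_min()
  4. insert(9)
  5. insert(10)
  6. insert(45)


insert(15) -> [15]
insert(32) -> [15, 32]
extract_min()->15, [32]
insert(9) -> [9, 32]
insert(10) -> [9, 32, 10]
insert(45) -> [9, 32, 10, 45]

Final heap: [9, 32, 10, 45]


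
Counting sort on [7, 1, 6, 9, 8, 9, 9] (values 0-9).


Input: [7, 1, 6, 9, 8, 9, 9]
Counts: [0, 1, 0, 0, 0, 0, 1, 1, 1, 3]

Sorted: [1, 6, 7, 8, 9, 9, 9]


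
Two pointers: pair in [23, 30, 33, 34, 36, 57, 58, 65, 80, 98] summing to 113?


lo=0(23)+hi=9(98)=121
lo=0(23)+hi=8(80)=103
lo=1(30)+hi=8(80)=110
lo=2(33)+hi=8(80)=113

Yes: 33+80=113


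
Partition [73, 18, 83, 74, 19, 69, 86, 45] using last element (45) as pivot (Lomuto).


Pivot: 45
  18 <= 45: swap -> [18, 73, 83, 74, 19, 69, 86, 45]
  19 <= 45: swap -> [18, 19, 83, 74, 73, 69, 86, 45]
Place pivot at 2: [18, 19, 45, 74, 73, 69, 86, 83]

Partitioned: [18, 19, 45, 74, 73, 69, 86, 83]


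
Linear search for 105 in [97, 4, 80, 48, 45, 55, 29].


i=0: 97!=105
i=1: 4!=105
i=2: 80!=105
i=3: 48!=105
i=4: 45!=105
i=5: 55!=105
i=6: 29!=105

Not found, 7 comps


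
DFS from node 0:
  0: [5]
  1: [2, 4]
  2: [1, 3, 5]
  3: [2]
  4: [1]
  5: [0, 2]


Visit 0, push [5]
Visit 5, push [2]
Visit 2, push [3, 1]
Visit 1, push [4]
Visit 4, push []
Visit 3, push []

DFS order: [0, 5, 2, 1, 4, 3]


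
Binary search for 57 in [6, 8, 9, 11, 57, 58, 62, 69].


Step 1: lo=0, hi=7, mid=3, val=11
Step 2: lo=4, hi=7, mid=5, val=58
Step 3: lo=4, hi=4, mid=4, val=57

Found at index 4


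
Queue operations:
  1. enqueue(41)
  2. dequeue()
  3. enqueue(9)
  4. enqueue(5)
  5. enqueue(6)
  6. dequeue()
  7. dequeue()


enqueue(41) -> [41]
dequeue()->41, []
enqueue(9) -> [9]
enqueue(5) -> [9, 5]
enqueue(6) -> [9, 5, 6]
dequeue()->9, [5, 6]
dequeue()->5, [6]

Final queue: [6]


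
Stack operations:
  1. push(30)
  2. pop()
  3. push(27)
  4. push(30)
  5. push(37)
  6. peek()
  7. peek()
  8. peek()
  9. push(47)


push(30) -> [30]
pop()->30, []
push(27) -> [27]
push(30) -> [27, 30]
push(37) -> [27, 30, 37]
peek()->37
peek()->37
peek()->37
push(47) -> [27, 30, 37, 47]

Final stack: [27, 30, 37, 47]


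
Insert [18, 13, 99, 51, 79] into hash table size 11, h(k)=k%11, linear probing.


Insert 18: h=7 -> slot 7
Insert 13: h=2 -> slot 2
Insert 99: h=0 -> slot 0
Insert 51: h=7, 1 probes -> slot 8
Insert 79: h=2, 1 probes -> slot 3

Table: [99, None, 13, 79, None, None, None, 18, 51, None, None]


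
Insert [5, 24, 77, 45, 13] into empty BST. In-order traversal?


Insert 5: root
Insert 24: R from 5
Insert 77: R from 5 -> R from 24
Insert 45: R from 5 -> R from 24 -> L from 77
Insert 13: R from 5 -> L from 24

In-order: [5, 13, 24, 45, 77]


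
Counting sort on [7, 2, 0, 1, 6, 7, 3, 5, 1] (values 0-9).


Input: [7, 2, 0, 1, 6, 7, 3, 5, 1]
Counts: [1, 2, 1, 1, 0, 1, 1, 2, 0, 0]

Sorted: [0, 1, 1, 2, 3, 5, 6, 7, 7]


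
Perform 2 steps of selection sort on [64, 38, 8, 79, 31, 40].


Initial: [64, 38, 8, 79, 31, 40]
Step 1: min=8 at 2
  Swap: [8, 38, 64, 79, 31, 40]
Step 2: min=31 at 4
  Swap: [8, 31, 64, 79, 38, 40]

After 2 steps: [8, 31, 64, 79, 38, 40]


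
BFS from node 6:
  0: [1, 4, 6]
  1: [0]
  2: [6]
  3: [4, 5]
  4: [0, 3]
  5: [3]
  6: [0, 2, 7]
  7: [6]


Visit 6, enqueue [0, 2, 7]
Visit 0, enqueue [1, 4]
Visit 2, enqueue []
Visit 7, enqueue []
Visit 1, enqueue []
Visit 4, enqueue [3]
Visit 3, enqueue [5]
Visit 5, enqueue []

BFS order: [6, 0, 2, 7, 1, 4, 3, 5]


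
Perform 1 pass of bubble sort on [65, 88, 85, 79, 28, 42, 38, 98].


Initial: [65, 88, 85, 79, 28, 42, 38, 98]
Pass 1: [65, 85, 79, 28, 42, 38, 88, 98] (5 swaps)

After 1 pass: [65, 85, 79, 28, 42, 38, 88, 98]


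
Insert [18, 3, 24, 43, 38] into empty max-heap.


Insert 18: [18]
Insert 3: [18, 3]
Insert 24: [24, 3, 18]
Insert 43: [43, 24, 18, 3]
Insert 38: [43, 38, 18, 3, 24]

Final heap: [43, 38, 18, 3, 24]


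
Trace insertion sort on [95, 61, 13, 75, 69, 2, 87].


Initial: [95, 61, 13, 75, 69, 2, 87]
Insert 61: [61, 95, 13, 75, 69, 2, 87]
Insert 13: [13, 61, 95, 75, 69, 2, 87]
Insert 75: [13, 61, 75, 95, 69, 2, 87]
Insert 69: [13, 61, 69, 75, 95, 2, 87]
Insert 2: [2, 13, 61, 69, 75, 95, 87]
Insert 87: [2, 13, 61, 69, 75, 87, 95]

Sorted: [2, 13, 61, 69, 75, 87, 95]


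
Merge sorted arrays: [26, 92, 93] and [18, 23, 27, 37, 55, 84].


Take 18 from B
Take 23 from B
Take 26 from A
Take 27 from B
Take 37 from B
Take 55 from B
Take 84 from B

Merged: [18, 23, 26, 27, 37, 55, 84, 92, 93]


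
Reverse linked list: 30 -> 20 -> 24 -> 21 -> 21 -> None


Step 1: curr=30, set curr.next=prev(None) | reversed so far: 30
Step 2: curr=20, set curr.next=prev(30) | reversed so far: 20 -> 30
Step 3: curr=24, set curr.next=prev(20) | reversed so far: 24 -> 20 -> 30
Step 4: curr=21, set curr.next=prev(24) | reversed so far: 21 -> 24 -> 20 -> 30
Step 5: curr=21, set curr.next=prev(21) | reversed so far: 21 -> 21 -> 24 -> 20 -> 30

21 -> 21 -> 24 -> 20 -> 30 -> None


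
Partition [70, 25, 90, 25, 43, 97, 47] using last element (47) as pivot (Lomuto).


Pivot: 47
  25 <= 47: swap -> [25, 70, 90, 25, 43, 97, 47]
  25 <= 47: swap -> [25, 25, 90, 70, 43, 97, 47]
  43 <= 47: swap -> [25, 25, 43, 70, 90, 97, 47]
Place pivot at 3: [25, 25, 43, 47, 90, 97, 70]

Partitioned: [25, 25, 43, 47, 90, 97, 70]


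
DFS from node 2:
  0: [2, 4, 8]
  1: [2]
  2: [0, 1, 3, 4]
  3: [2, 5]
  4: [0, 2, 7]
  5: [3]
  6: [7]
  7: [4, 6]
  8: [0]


Visit 2, push [4, 3, 1, 0]
Visit 0, push [8, 4]
Visit 4, push [7]
Visit 7, push [6]
Visit 6, push []
Visit 8, push []
Visit 1, push []
Visit 3, push [5]
Visit 5, push []

DFS order: [2, 0, 4, 7, 6, 8, 1, 3, 5]


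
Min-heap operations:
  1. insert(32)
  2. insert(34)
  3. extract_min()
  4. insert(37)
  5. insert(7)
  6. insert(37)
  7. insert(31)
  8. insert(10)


insert(32) -> [32]
insert(34) -> [32, 34]
extract_min()->32, [34]
insert(37) -> [34, 37]
insert(7) -> [7, 37, 34]
insert(37) -> [7, 37, 34, 37]
insert(31) -> [7, 31, 34, 37, 37]
insert(10) -> [7, 31, 10, 37, 37, 34]

Final heap: [7, 31, 10, 37, 37, 34]


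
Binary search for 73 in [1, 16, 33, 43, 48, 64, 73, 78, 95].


Step 1: lo=0, hi=8, mid=4, val=48
Step 2: lo=5, hi=8, mid=6, val=73

Found at index 6


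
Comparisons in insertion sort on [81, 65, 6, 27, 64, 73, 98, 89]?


Algorithm: insertion sort
Input: [81, 65, 6, 27, 64, 73, 98, 89]
Sorted: [6, 27, 64, 65, 73, 81, 89, 98]

14


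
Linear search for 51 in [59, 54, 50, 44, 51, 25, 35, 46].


i=0: 59!=51
i=1: 54!=51
i=2: 50!=51
i=3: 44!=51
i=4: 51==51 found!

Found at 4, 5 comps


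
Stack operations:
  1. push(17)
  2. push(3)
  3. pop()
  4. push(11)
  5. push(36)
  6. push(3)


push(17) -> [17]
push(3) -> [17, 3]
pop()->3, [17]
push(11) -> [17, 11]
push(36) -> [17, 11, 36]
push(3) -> [17, 11, 36, 3]

Final stack: [17, 11, 36, 3]


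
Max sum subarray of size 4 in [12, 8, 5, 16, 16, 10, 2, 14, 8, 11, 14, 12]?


[0:4]: 41
[1:5]: 45
[2:6]: 47
[3:7]: 44
[4:8]: 42
[5:9]: 34
[6:10]: 35
[7:11]: 47
[8:12]: 45

Max: 47 at [2:6]


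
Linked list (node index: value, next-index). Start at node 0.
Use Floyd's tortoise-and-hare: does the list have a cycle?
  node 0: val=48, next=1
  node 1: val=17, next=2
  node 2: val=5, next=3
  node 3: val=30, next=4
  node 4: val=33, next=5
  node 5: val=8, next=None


Floyd's tortoise (slow, +1) and hare (fast, +2):
  init: slow=0, fast=0
  step 1: slow=1, fast=2
  step 2: slow=2, fast=4
  step 3: fast 4->5->None, no cycle

Cycle: no


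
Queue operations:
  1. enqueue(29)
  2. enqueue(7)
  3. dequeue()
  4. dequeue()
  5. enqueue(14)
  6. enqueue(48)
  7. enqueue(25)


enqueue(29) -> [29]
enqueue(7) -> [29, 7]
dequeue()->29, [7]
dequeue()->7, []
enqueue(14) -> [14]
enqueue(48) -> [14, 48]
enqueue(25) -> [14, 48, 25]

Final queue: [14, 48, 25]


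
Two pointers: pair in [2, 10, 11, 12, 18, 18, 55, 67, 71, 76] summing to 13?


lo=0(2)+hi=9(76)=78
lo=0(2)+hi=8(71)=73
lo=0(2)+hi=7(67)=69
lo=0(2)+hi=6(55)=57
lo=0(2)+hi=5(18)=20
lo=0(2)+hi=4(18)=20
lo=0(2)+hi=3(12)=14
lo=0(2)+hi=2(11)=13

Yes: 2+11=13


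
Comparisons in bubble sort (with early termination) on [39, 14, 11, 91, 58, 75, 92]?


Algorithm: bubble sort (with early termination)
Input: [39, 14, 11, 91, 58, 75, 92]
Sorted: [11, 14, 39, 58, 75, 91, 92]

15


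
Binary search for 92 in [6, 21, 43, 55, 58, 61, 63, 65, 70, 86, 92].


Step 1: lo=0, hi=10, mid=5, val=61
Step 2: lo=6, hi=10, mid=8, val=70
Step 3: lo=9, hi=10, mid=9, val=86
Step 4: lo=10, hi=10, mid=10, val=92

Found at index 10


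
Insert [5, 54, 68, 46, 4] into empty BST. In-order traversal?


Insert 5: root
Insert 54: R from 5
Insert 68: R from 5 -> R from 54
Insert 46: R from 5 -> L from 54
Insert 4: L from 5

In-order: [4, 5, 46, 54, 68]


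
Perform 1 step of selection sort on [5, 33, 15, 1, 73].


Initial: [5, 33, 15, 1, 73]
Step 1: min=1 at 3
  Swap: [1, 33, 15, 5, 73]

After 1 step: [1, 33, 15, 5, 73]


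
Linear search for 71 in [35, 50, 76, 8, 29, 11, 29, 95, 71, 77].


i=0: 35!=71
i=1: 50!=71
i=2: 76!=71
i=3: 8!=71
i=4: 29!=71
i=5: 11!=71
i=6: 29!=71
i=7: 95!=71
i=8: 71==71 found!

Found at 8, 9 comps


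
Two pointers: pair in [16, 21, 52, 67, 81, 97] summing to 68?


lo=0(16)+hi=5(97)=113
lo=0(16)+hi=4(81)=97
lo=0(16)+hi=3(67)=83
lo=0(16)+hi=2(52)=68

Yes: 16+52=68


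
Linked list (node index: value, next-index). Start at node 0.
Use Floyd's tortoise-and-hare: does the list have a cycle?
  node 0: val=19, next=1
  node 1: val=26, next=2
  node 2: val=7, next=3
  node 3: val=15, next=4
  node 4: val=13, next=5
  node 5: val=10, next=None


Floyd's tortoise (slow, +1) and hare (fast, +2):
  init: slow=0, fast=0
  step 1: slow=1, fast=2
  step 2: slow=2, fast=4
  step 3: fast 4->5->None, no cycle

Cycle: no


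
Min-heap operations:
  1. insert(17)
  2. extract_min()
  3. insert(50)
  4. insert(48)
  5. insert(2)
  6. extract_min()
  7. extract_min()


insert(17) -> [17]
extract_min()->17, []
insert(50) -> [50]
insert(48) -> [48, 50]
insert(2) -> [2, 50, 48]
extract_min()->2, [48, 50]
extract_min()->48, [50]

Final heap: [50]


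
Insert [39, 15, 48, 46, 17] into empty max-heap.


Insert 39: [39]
Insert 15: [39, 15]
Insert 48: [48, 15, 39]
Insert 46: [48, 46, 39, 15]
Insert 17: [48, 46, 39, 15, 17]

Final heap: [48, 46, 39, 15, 17]


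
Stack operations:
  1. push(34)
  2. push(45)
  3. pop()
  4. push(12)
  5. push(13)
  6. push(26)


push(34) -> [34]
push(45) -> [34, 45]
pop()->45, [34]
push(12) -> [34, 12]
push(13) -> [34, 12, 13]
push(26) -> [34, 12, 13, 26]

Final stack: [34, 12, 13, 26]


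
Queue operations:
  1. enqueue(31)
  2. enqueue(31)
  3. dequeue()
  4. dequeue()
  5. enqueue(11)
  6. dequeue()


enqueue(31) -> [31]
enqueue(31) -> [31, 31]
dequeue()->31, [31]
dequeue()->31, []
enqueue(11) -> [11]
dequeue()->11, []

Final queue: []


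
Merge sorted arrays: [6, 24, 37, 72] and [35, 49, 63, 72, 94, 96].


Take 6 from A
Take 24 from A
Take 35 from B
Take 37 from A
Take 49 from B
Take 63 from B
Take 72 from A

Merged: [6, 24, 35, 37, 49, 63, 72, 72, 94, 96]


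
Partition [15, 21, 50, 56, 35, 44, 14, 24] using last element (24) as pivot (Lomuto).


Pivot: 24
  15 <= 24: advance i (no swap)
  21 <= 24: advance i (no swap)
  14 <= 24: swap -> [15, 21, 14, 56, 35, 44, 50, 24]
Place pivot at 3: [15, 21, 14, 24, 35, 44, 50, 56]

Partitioned: [15, 21, 14, 24, 35, 44, 50, 56]


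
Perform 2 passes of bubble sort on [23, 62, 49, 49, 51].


Initial: [23, 62, 49, 49, 51]
Pass 1: [23, 49, 49, 51, 62] (3 swaps)
Pass 2: [23, 49, 49, 51, 62] (0 swaps)

After 2 passes: [23, 49, 49, 51, 62]


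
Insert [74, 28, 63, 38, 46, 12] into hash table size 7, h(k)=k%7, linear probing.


Insert 74: h=4 -> slot 4
Insert 28: h=0 -> slot 0
Insert 63: h=0, 1 probes -> slot 1
Insert 38: h=3 -> slot 3
Insert 46: h=4, 1 probes -> slot 5
Insert 12: h=5, 1 probes -> slot 6

Table: [28, 63, None, 38, 74, 46, 12]


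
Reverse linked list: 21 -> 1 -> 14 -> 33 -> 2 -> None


Step 1: curr=21, set curr.next=prev(None) | reversed so far: 21
Step 2: curr=1, set curr.next=prev(21) | reversed so far: 1 -> 21
Step 3: curr=14, set curr.next=prev(1) | reversed so far: 14 -> 1 -> 21
Step 4: curr=33, set curr.next=prev(14) | reversed so far: 33 -> 14 -> 1 -> 21
Step 5: curr=2, set curr.next=prev(33) | reversed so far: 2 -> 33 -> 14 -> 1 -> 21

2 -> 33 -> 14 -> 1 -> 21 -> None


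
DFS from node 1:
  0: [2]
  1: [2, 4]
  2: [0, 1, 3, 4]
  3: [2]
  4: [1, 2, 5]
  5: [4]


Visit 1, push [4, 2]
Visit 2, push [4, 3, 0]
Visit 0, push []
Visit 3, push []
Visit 4, push [5]
Visit 5, push []

DFS order: [1, 2, 0, 3, 4, 5]


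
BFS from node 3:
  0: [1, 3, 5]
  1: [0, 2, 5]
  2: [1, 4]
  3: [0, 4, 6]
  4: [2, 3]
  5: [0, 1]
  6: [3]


Visit 3, enqueue [0, 4, 6]
Visit 0, enqueue [1, 5]
Visit 4, enqueue [2]
Visit 6, enqueue []
Visit 1, enqueue []
Visit 5, enqueue []
Visit 2, enqueue []

BFS order: [3, 0, 4, 6, 1, 5, 2]


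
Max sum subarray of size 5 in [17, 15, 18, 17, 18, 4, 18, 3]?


[0:5]: 85
[1:6]: 72
[2:7]: 75
[3:8]: 60

Max: 85 at [0:5]


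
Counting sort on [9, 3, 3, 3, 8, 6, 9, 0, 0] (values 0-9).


Input: [9, 3, 3, 3, 8, 6, 9, 0, 0]
Counts: [2, 0, 0, 3, 0, 0, 1, 0, 1, 2]

Sorted: [0, 0, 3, 3, 3, 6, 8, 9, 9]


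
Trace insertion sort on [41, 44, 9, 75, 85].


Initial: [41, 44, 9, 75, 85]
Insert 44: [41, 44, 9, 75, 85]
Insert 9: [9, 41, 44, 75, 85]
Insert 75: [9, 41, 44, 75, 85]
Insert 85: [9, 41, 44, 75, 85]

Sorted: [9, 41, 44, 75, 85]


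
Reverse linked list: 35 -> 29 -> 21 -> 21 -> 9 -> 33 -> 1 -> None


Step 1: curr=35, set curr.next=prev(None) | reversed so far: 35
Step 2: curr=29, set curr.next=prev(35) | reversed so far: 29 -> 35
Step 3: curr=21, set curr.next=prev(29) | reversed so far: 21 -> 29 -> 35
Step 4: curr=21, set curr.next=prev(21) | reversed so far: 21 -> 21 -> 29 -> 35
Step 5: curr=9, set curr.next=prev(21) | reversed so far: 9 -> 21 -> 21 -> 29 -> 35
Step 6: curr=33, set curr.next=prev(9) | reversed so far: 33 -> 9 -> 21 -> 21 -> 29 -> 35
Step 7: curr=1, set curr.next=prev(33) | reversed so far: 1 -> 33 -> 9 -> 21 -> 21 -> 29 -> 35

1 -> 33 -> 9 -> 21 -> 21 -> 29 -> 35 -> None


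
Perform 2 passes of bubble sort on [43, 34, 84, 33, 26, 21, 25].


Initial: [43, 34, 84, 33, 26, 21, 25]
Pass 1: [34, 43, 33, 26, 21, 25, 84] (5 swaps)
Pass 2: [34, 33, 26, 21, 25, 43, 84] (4 swaps)

After 2 passes: [34, 33, 26, 21, 25, 43, 84]


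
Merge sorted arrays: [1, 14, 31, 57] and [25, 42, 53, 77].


Take 1 from A
Take 14 from A
Take 25 from B
Take 31 from A
Take 42 from B
Take 53 from B
Take 57 from A

Merged: [1, 14, 25, 31, 42, 53, 57, 77]


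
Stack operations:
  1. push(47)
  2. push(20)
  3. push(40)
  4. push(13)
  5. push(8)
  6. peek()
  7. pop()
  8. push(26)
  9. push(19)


push(47) -> [47]
push(20) -> [47, 20]
push(40) -> [47, 20, 40]
push(13) -> [47, 20, 40, 13]
push(8) -> [47, 20, 40, 13, 8]
peek()->8
pop()->8, [47, 20, 40, 13]
push(26) -> [47, 20, 40, 13, 26]
push(19) -> [47, 20, 40, 13, 26, 19]

Final stack: [47, 20, 40, 13, 26, 19]


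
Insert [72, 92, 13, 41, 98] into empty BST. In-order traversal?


Insert 72: root
Insert 92: R from 72
Insert 13: L from 72
Insert 41: L from 72 -> R from 13
Insert 98: R from 72 -> R from 92

In-order: [13, 41, 72, 92, 98]


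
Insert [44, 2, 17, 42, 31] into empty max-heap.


Insert 44: [44]
Insert 2: [44, 2]
Insert 17: [44, 2, 17]
Insert 42: [44, 42, 17, 2]
Insert 31: [44, 42, 17, 2, 31]

Final heap: [44, 42, 17, 2, 31]


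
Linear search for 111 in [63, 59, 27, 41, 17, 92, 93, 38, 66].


i=0: 63!=111
i=1: 59!=111
i=2: 27!=111
i=3: 41!=111
i=4: 17!=111
i=5: 92!=111
i=6: 93!=111
i=7: 38!=111
i=8: 66!=111

Not found, 9 comps


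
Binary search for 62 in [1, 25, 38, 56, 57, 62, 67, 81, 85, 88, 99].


Step 1: lo=0, hi=10, mid=5, val=62

Found at index 5


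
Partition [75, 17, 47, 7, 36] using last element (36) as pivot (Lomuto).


Pivot: 36
  17 <= 36: swap -> [17, 75, 47, 7, 36]
  7 <= 36: swap -> [17, 7, 47, 75, 36]
Place pivot at 2: [17, 7, 36, 75, 47]

Partitioned: [17, 7, 36, 75, 47]


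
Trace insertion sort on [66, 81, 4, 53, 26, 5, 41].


Initial: [66, 81, 4, 53, 26, 5, 41]
Insert 81: [66, 81, 4, 53, 26, 5, 41]
Insert 4: [4, 66, 81, 53, 26, 5, 41]
Insert 53: [4, 53, 66, 81, 26, 5, 41]
Insert 26: [4, 26, 53, 66, 81, 5, 41]
Insert 5: [4, 5, 26, 53, 66, 81, 41]
Insert 41: [4, 5, 26, 41, 53, 66, 81]

Sorted: [4, 5, 26, 41, 53, 66, 81]


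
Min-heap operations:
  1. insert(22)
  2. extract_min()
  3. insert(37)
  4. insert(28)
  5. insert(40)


insert(22) -> [22]
extract_min()->22, []
insert(37) -> [37]
insert(28) -> [28, 37]
insert(40) -> [28, 37, 40]

Final heap: [28, 37, 40]


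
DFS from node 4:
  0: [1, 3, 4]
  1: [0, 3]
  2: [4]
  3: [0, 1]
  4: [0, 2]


Visit 4, push [2, 0]
Visit 0, push [3, 1]
Visit 1, push [3]
Visit 3, push []
Visit 2, push []

DFS order: [4, 0, 1, 3, 2]


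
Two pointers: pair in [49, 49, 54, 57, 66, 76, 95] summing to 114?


lo=0(49)+hi=6(95)=144
lo=0(49)+hi=5(76)=125
lo=0(49)+hi=4(66)=115
lo=0(49)+hi=3(57)=106
lo=1(49)+hi=3(57)=106
lo=2(54)+hi=3(57)=111

No pair found


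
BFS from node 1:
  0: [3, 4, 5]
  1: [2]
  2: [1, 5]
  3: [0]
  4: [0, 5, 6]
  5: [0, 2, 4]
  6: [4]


Visit 1, enqueue [2]
Visit 2, enqueue [5]
Visit 5, enqueue [0, 4]
Visit 0, enqueue [3]
Visit 4, enqueue [6]
Visit 3, enqueue []
Visit 6, enqueue []

BFS order: [1, 2, 5, 0, 4, 3, 6]


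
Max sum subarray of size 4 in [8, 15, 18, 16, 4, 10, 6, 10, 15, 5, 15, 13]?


[0:4]: 57
[1:5]: 53
[2:6]: 48
[3:7]: 36
[4:8]: 30
[5:9]: 41
[6:10]: 36
[7:11]: 45
[8:12]: 48

Max: 57 at [0:4]


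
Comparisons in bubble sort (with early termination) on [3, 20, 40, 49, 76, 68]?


Algorithm: bubble sort (with early termination)
Input: [3, 20, 40, 49, 76, 68]
Sorted: [3, 20, 40, 49, 68, 76]

9


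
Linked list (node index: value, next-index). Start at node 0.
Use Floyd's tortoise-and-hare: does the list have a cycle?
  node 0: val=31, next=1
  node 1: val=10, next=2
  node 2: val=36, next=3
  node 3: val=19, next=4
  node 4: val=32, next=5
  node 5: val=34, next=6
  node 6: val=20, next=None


Floyd's tortoise (slow, +1) and hare (fast, +2):
  init: slow=0, fast=0
  step 1: slow=1, fast=2
  step 2: slow=2, fast=4
  step 3: slow=3, fast=6
  step 4: fast -> None, no cycle

Cycle: no


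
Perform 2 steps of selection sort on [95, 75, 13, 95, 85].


Initial: [95, 75, 13, 95, 85]
Step 1: min=13 at 2
  Swap: [13, 75, 95, 95, 85]
Step 2: min=75 at 1
  Swap: [13, 75, 95, 95, 85]

After 2 steps: [13, 75, 95, 95, 85]


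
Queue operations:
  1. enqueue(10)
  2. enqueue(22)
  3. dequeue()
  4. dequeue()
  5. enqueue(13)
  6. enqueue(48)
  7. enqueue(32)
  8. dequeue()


enqueue(10) -> [10]
enqueue(22) -> [10, 22]
dequeue()->10, [22]
dequeue()->22, []
enqueue(13) -> [13]
enqueue(48) -> [13, 48]
enqueue(32) -> [13, 48, 32]
dequeue()->13, [48, 32]

Final queue: [48, 32]


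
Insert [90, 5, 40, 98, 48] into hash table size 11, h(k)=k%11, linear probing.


Insert 90: h=2 -> slot 2
Insert 5: h=5 -> slot 5
Insert 40: h=7 -> slot 7
Insert 98: h=10 -> slot 10
Insert 48: h=4 -> slot 4

Table: [None, None, 90, None, 48, 5, None, 40, None, None, 98]


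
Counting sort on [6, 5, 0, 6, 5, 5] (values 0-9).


Input: [6, 5, 0, 6, 5, 5]
Counts: [1, 0, 0, 0, 0, 3, 2, 0, 0, 0]

Sorted: [0, 5, 5, 5, 6, 6]


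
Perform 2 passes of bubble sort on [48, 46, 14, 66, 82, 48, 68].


Initial: [48, 46, 14, 66, 82, 48, 68]
Pass 1: [46, 14, 48, 66, 48, 68, 82] (4 swaps)
Pass 2: [14, 46, 48, 48, 66, 68, 82] (2 swaps)

After 2 passes: [14, 46, 48, 48, 66, 68, 82]


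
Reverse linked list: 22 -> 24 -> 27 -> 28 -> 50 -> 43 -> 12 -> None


Step 1: curr=22, set curr.next=prev(None) | reversed so far: 22
Step 2: curr=24, set curr.next=prev(22) | reversed so far: 24 -> 22
Step 3: curr=27, set curr.next=prev(24) | reversed so far: 27 -> 24 -> 22
Step 4: curr=28, set curr.next=prev(27) | reversed so far: 28 -> 27 -> 24 -> 22
Step 5: curr=50, set curr.next=prev(28) | reversed so far: 50 -> 28 -> 27 -> 24 -> 22
Step 6: curr=43, set curr.next=prev(50) | reversed so far: 43 -> 50 -> 28 -> 27 -> 24 -> 22
Step 7: curr=12, set curr.next=prev(43) | reversed so far: 12 -> 43 -> 50 -> 28 -> 27 -> 24 -> 22

12 -> 43 -> 50 -> 28 -> 27 -> 24 -> 22 -> None


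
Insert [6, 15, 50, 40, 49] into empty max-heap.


Insert 6: [6]
Insert 15: [15, 6]
Insert 50: [50, 6, 15]
Insert 40: [50, 40, 15, 6]
Insert 49: [50, 49, 15, 6, 40]

Final heap: [50, 49, 15, 6, 40]


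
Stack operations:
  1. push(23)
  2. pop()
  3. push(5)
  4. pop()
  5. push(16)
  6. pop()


push(23) -> [23]
pop()->23, []
push(5) -> [5]
pop()->5, []
push(16) -> [16]
pop()->16, []

Final stack: []


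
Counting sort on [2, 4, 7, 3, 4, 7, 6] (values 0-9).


Input: [2, 4, 7, 3, 4, 7, 6]
Counts: [0, 0, 1, 1, 2, 0, 1, 2, 0, 0]

Sorted: [2, 3, 4, 4, 6, 7, 7]


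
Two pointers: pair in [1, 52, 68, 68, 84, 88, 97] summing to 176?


lo=0(1)+hi=6(97)=98
lo=1(52)+hi=6(97)=149
lo=2(68)+hi=6(97)=165
lo=3(68)+hi=6(97)=165
lo=4(84)+hi=6(97)=181
lo=4(84)+hi=5(88)=172

No pair found


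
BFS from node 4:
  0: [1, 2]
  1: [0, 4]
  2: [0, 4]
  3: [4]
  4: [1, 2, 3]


Visit 4, enqueue [1, 2, 3]
Visit 1, enqueue [0]
Visit 2, enqueue []
Visit 3, enqueue []
Visit 0, enqueue []

BFS order: [4, 1, 2, 3, 0]


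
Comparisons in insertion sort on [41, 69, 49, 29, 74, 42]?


Algorithm: insertion sort
Input: [41, 69, 49, 29, 74, 42]
Sorted: [29, 41, 42, 49, 69, 74]

11


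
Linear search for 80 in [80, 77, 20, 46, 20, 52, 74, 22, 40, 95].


i=0: 80==80 found!

Found at 0, 1 comps


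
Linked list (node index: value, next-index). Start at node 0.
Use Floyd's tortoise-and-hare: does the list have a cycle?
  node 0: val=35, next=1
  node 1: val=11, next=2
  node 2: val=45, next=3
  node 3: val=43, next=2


Floyd's tortoise (slow, +1) and hare (fast, +2):
  init: slow=0, fast=0
  step 1: slow=1, fast=2
  step 2: slow=2, fast=2
  slow == fast at node 2: cycle detected

Cycle: yes


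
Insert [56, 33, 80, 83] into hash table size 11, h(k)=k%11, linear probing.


Insert 56: h=1 -> slot 1
Insert 33: h=0 -> slot 0
Insert 80: h=3 -> slot 3
Insert 83: h=6 -> slot 6

Table: [33, 56, None, 80, None, None, 83, None, None, None, None]


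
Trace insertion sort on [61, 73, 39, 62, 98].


Initial: [61, 73, 39, 62, 98]
Insert 73: [61, 73, 39, 62, 98]
Insert 39: [39, 61, 73, 62, 98]
Insert 62: [39, 61, 62, 73, 98]
Insert 98: [39, 61, 62, 73, 98]

Sorted: [39, 61, 62, 73, 98]


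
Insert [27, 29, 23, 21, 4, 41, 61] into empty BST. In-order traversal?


Insert 27: root
Insert 29: R from 27
Insert 23: L from 27
Insert 21: L from 27 -> L from 23
Insert 4: L from 27 -> L from 23 -> L from 21
Insert 41: R from 27 -> R from 29
Insert 61: R from 27 -> R from 29 -> R from 41

In-order: [4, 21, 23, 27, 29, 41, 61]


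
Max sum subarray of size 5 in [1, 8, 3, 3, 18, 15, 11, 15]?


[0:5]: 33
[1:6]: 47
[2:7]: 50
[3:8]: 62

Max: 62 at [3:8]


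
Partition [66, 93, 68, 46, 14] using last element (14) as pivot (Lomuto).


Pivot: 14
Place pivot at 0: [14, 93, 68, 46, 66]

Partitioned: [14, 93, 68, 46, 66]


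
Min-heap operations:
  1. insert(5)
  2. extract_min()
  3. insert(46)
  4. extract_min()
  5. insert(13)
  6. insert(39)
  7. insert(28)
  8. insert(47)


insert(5) -> [5]
extract_min()->5, []
insert(46) -> [46]
extract_min()->46, []
insert(13) -> [13]
insert(39) -> [13, 39]
insert(28) -> [13, 39, 28]
insert(47) -> [13, 39, 28, 47]

Final heap: [13, 39, 28, 47]


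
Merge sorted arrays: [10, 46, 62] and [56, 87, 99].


Take 10 from A
Take 46 from A
Take 56 from B
Take 62 from A

Merged: [10, 46, 56, 62, 87, 99]


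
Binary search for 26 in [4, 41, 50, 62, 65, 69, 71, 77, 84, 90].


Step 1: lo=0, hi=9, mid=4, val=65
Step 2: lo=0, hi=3, mid=1, val=41
Step 3: lo=0, hi=0, mid=0, val=4

Not found


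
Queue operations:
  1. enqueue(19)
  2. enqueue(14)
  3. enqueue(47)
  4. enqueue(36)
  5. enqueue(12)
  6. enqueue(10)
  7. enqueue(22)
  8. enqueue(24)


enqueue(19) -> [19]
enqueue(14) -> [19, 14]
enqueue(47) -> [19, 14, 47]
enqueue(36) -> [19, 14, 47, 36]
enqueue(12) -> [19, 14, 47, 36, 12]
enqueue(10) -> [19, 14, 47, 36, 12, 10]
enqueue(22) -> [19, 14, 47, 36, 12, 10, 22]
enqueue(24) -> [19, 14, 47, 36, 12, 10, 22, 24]

Final queue: [19, 14, 47, 36, 12, 10, 22, 24]


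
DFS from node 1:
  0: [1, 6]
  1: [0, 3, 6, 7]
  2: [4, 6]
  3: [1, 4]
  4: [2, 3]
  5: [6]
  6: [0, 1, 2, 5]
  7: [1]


Visit 1, push [7, 6, 3, 0]
Visit 0, push [6]
Visit 6, push [5, 2]
Visit 2, push [4]
Visit 4, push [3]
Visit 3, push []
Visit 5, push []
Visit 7, push []

DFS order: [1, 0, 6, 2, 4, 3, 5, 7]


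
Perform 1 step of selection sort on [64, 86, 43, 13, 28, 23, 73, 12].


Initial: [64, 86, 43, 13, 28, 23, 73, 12]
Step 1: min=12 at 7
  Swap: [12, 86, 43, 13, 28, 23, 73, 64]

After 1 step: [12, 86, 43, 13, 28, 23, 73, 64]


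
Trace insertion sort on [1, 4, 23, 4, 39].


Initial: [1, 4, 23, 4, 39]
Insert 4: [1, 4, 23, 4, 39]
Insert 23: [1, 4, 23, 4, 39]
Insert 4: [1, 4, 4, 23, 39]
Insert 39: [1, 4, 4, 23, 39]

Sorted: [1, 4, 4, 23, 39]


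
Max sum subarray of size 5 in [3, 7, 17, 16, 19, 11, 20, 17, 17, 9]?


[0:5]: 62
[1:6]: 70
[2:7]: 83
[3:8]: 83
[4:9]: 84
[5:10]: 74

Max: 84 at [4:9]


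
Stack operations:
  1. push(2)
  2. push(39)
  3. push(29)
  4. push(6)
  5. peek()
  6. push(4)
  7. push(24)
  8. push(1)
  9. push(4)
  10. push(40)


push(2) -> [2]
push(39) -> [2, 39]
push(29) -> [2, 39, 29]
push(6) -> [2, 39, 29, 6]
peek()->6
push(4) -> [2, 39, 29, 6, 4]
push(24) -> [2, 39, 29, 6, 4, 24]
push(1) -> [2, 39, 29, 6, 4, 24, 1]
push(4) -> [2, 39, 29, 6, 4, 24, 1, 4]
push(40) -> [2, 39, 29, 6, 4, 24, 1, 4, 40]

Final stack: [2, 39, 29, 6, 4, 24, 1, 4, 40]


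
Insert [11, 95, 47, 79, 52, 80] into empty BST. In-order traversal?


Insert 11: root
Insert 95: R from 11
Insert 47: R from 11 -> L from 95
Insert 79: R from 11 -> L from 95 -> R from 47
Insert 52: R from 11 -> L from 95 -> R from 47 -> L from 79
Insert 80: R from 11 -> L from 95 -> R from 47 -> R from 79

In-order: [11, 47, 52, 79, 80, 95]


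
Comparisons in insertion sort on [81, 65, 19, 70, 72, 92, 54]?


Algorithm: insertion sort
Input: [81, 65, 19, 70, 72, 92, 54]
Sorted: [19, 54, 65, 70, 72, 81, 92]

14


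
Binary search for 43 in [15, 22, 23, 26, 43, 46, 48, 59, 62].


Step 1: lo=0, hi=8, mid=4, val=43

Found at index 4


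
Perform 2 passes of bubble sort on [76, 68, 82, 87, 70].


Initial: [76, 68, 82, 87, 70]
Pass 1: [68, 76, 82, 70, 87] (2 swaps)
Pass 2: [68, 76, 70, 82, 87] (1 swaps)

After 2 passes: [68, 76, 70, 82, 87]


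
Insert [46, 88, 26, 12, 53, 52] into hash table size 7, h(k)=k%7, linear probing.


Insert 46: h=4 -> slot 4
Insert 88: h=4, 1 probes -> slot 5
Insert 26: h=5, 1 probes -> slot 6
Insert 12: h=5, 2 probes -> slot 0
Insert 53: h=4, 4 probes -> slot 1
Insert 52: h=3 -> slot 3

Table: [12, 53, None, 52, 46, 88, 26]


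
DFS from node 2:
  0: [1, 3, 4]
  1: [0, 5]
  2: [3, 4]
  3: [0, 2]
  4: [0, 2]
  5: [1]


Visit 2, push [4, 3]
Visit 3, push [0]
Visit 0, push [4, 1]
Visit 1, push [5]
Visit 5, push []
Visit 4, push []

DFS order: [2, 3, 0, 1, 5, 4]


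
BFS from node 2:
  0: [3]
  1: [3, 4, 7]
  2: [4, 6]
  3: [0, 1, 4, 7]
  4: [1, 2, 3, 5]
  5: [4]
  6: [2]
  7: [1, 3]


Visit 2, enqueue [4, 6]
Visit 4, enqueue [1, 3, 5]
Visit 6, enqueue []
Visit 1, enqueue [7]
Visit 3, enqueue [0]
Visit 5, enqueue []
Visit 7, enqueue []
Visit 0, enqueue []

BFS order: [2, 4, 6, 1, 3, 5, 7, 0]


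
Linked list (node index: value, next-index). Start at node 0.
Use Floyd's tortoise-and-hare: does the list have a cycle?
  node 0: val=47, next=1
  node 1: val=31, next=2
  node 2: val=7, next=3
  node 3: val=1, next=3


Floyd's tortoise (slow, +1) and hare (fast, +2):
  init: slow=0, fast=0
  step 1: slow=1, fast=2
  step 2: slow=2, fast=3
  step 3: slow=3, fast=3
  slow == fast at node 3: cycle detected

Cycle: yes


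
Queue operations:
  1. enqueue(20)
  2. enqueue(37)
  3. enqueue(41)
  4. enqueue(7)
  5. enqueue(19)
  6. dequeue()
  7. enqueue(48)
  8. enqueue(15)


enqueue(20) -> [20]
enqueue(37) -> [20, 37]
enqueue(41) -> [20, 37, 41]
enqueue(7) -> [20, 37, 41, 7]
enqueue(19) -> [20, 37, 41, 7, 19]
dequeue()->20, [37, 41, 7, 19]
enqueue(48) -> [37, 41, 7, 19, 48]
enqueue(15) -> [37, 41, 7, 19, 48, 15]

Final queue: [37, 41, 7, 19, 48, 15]


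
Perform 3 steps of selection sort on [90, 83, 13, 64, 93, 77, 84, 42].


Initial: [90, 83, 13, 64, 93, 77, 84, 42]
Step 1: min=13 at 2
  Swap: [13, 83, 90, 64, 93, 77, 84, 42]
Step 2: min=42 at 7
  Swap: [13, 42, 90, 64, 93, 77, 84, 83]
Step 3: min=64 at 3
  Swap: [13, 42, 64, 90, 93, 77, 84, 83]

After 3 steps: [13, 42, 64, 90, 93, 77, 84, 83]


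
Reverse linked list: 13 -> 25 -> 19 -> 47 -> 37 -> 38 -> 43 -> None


Step 1: curr=13, set curr.next=prev(None) | reversed so far: 13
Step 2: curr=25, set curr.next=prev(13) | reversed so far: 25 -> 13
Step 3: curr=19, set curr.next=prev(25) | reversed so far: 19 -> 25 -> 13
Step 4: curr=47, set curr.next=prev(19) | reversed so far: 47 -> 19 -> 25 -> 13
Step 5: curr=37, set curr.next=prev(47) | reversed so far: 37 -> 47 -> 19 -> 25 -> 13
Step 6: curr=38, set curr.next=prev(37) | reversed so far: 38 -> 37 -> 47 -> 19 -> 25 -> 13
Step 7: curr=43, set curr.next=prev(38) | reversed so far: 43 -> 38 -> 37 -> 47 -> 19 -> 25 -> 13

43 -> 38 -> 37 -> 47 -> 19 -> 25 -> 13 -> None


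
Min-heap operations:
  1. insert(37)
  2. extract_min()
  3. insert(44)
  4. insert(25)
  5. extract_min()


insert(37) -> [37]
extract_min()->37, []
insert(44) -> [44]
insert(25) -> [25, 44]
extract_min()->25, [44]

Final heap: [44]


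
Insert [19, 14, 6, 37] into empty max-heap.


Insert 19: [19]
Insert 14: [19, 14]
Insert 6: [19, 14, 6]
Insert 37: [37, 19, 6, 14]

Final heap: [37, 19, 6, 14]


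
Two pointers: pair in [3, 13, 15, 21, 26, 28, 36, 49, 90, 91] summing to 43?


lo=0(3)+hi=9(91)=94
lo=0(3)+hi=8(90)=93
lo=0(3)+hi=7(49)=52
lo=0(3)+hi=6(36)=39
lo=1(13)+hi=6(36)=49
lo=1(13)+hi=5(28)=41
lo=2(15)+hi=5(28)=43

Yes: 15+28=43


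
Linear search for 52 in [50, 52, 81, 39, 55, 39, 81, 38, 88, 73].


i=0: 50!=52
i=1: 52==52 found!

Found at 1, 2 comps


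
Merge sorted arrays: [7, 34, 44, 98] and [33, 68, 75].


Take 7 from A
Take 33 from B
Take 34 from A
Take 44 from A
Take 68 from B
Take 75 from B

Merged: [7, 33, 34, 44, 68, 75, 98]


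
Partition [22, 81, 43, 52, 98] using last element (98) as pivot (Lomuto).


Pivot: 98
  22 <= 98: advance i (no swap)
  81 <= 98: advance i (no swap)
  43 <= 98: advance i (no swap)
  52 <= 98: advance i (no swap)
Place pivot at 4: [22, 81, 43, 52, 98]

Partitioned: [22, 81, 43, 52, 98]


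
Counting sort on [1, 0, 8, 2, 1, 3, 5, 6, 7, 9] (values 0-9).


Input: [1, 0, 8, 2, 1, 3, 5, 6, 7, 9]
Counts: [1, 2, 1, 1, 0, 1, 1, 1, 1, 1]

Sorted: [0, 1, 1, 2, 3, 5, 6, 7, 8, 9]


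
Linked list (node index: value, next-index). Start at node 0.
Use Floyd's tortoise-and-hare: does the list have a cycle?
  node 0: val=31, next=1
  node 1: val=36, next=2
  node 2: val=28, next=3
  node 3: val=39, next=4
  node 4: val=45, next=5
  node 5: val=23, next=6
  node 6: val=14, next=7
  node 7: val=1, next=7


Floyd's tortoise (slow, +1) and hare (fast, +2):
  init: slow=0, fast=0
  step 1: slow=1, fast=2
  step 2: slow=2, fast=4
  step 3: slow=3, fast=6
  step 4: slow=4, fast=7
  step 5: slow=5, fast=7
  step 6: slow=6, fast=7
  step 7: slow=7, fast=7
  slow == fast at node 7: cycle detected

Cycle: yes


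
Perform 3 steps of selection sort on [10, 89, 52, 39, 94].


Initial: [10, 89, 52, 39, 94]
Step 1: min=10 at 0
  Swap: [10, 89, 52, 39, 94]
Step 2: min=39 at 3
  Swap: [10, 39, 52, 89, 94]
Step 3: min=52 at 2
  Swap: [10, 39, 52, 89, 94]

After 3 steps: [10, 39, 52, 89, 94]


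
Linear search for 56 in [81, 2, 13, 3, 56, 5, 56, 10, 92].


i=0: 81!=56
i=1: 2!=56
i=2: 13!=56
i=3: 3!=56
i=4: 56==56 found!

Found at 4, 5 comps


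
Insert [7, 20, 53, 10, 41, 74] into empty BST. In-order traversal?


Insert 7: root
Insert 20: R from 7
Insert 53: R from 7 -> R from 20
Insert 10: R from 7 -> L from 20
Insert 41: R from 7 -> R from 20 -> L from 53
Insert 74: R from 7 -> R from 20 -> R from 53

In-order: [7, 10, 20, 41, 53, 74]


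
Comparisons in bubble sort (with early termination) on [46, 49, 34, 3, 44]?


Algorithm: bubble sort (with early termination)
Input: [46, 49, 34, 3, 44]
Sorted: [3, 34, 44, 46, 49]

10


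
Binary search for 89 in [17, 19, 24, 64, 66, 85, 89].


Step 1: lo=0, hi=6, mid=3, val=64
Step 2: lo=4, hi=6, mid=5, val=85
Step 3: lo=6, hi=6, mid=6, val=89

Found at index 6


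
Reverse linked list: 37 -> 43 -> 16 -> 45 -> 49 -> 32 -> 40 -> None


Step 1: curr=37, set curr.next=prev(None) | reversed so far: 37
Step 2: curr=43, set curr.next=prev(37) | reversed so far: 43 -> 37
Step 3: curr=16, set curr.next=prev(43) | reversed so far: 16 -> 43 -> 37
Step 4: curr=45, set curr.next=prev(16) | reversed so far: 45 -> 16 -> 43 -> 37
Step 5: curr=49, set curr.next=prev(45) | reversed so far: 49 -> 45 -> 16 -> 43 -> 37
Step 6: curr=32, set curr.next=prev(49) | reversed so far: 32 -> 49 -> 45 -> 16 -> 43 -> 37
Step 7: curr=40, set curr.next=prev(32) | reversed so far: 40 -> 32 -> 49 -> 45 -> 16 -> 43 -> 37

40 -> 32 -> 49 -> 45 -> 16 -> 43 -> 37 -> None


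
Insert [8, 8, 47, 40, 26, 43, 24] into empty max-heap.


Insert 8: [8]
Insert 8: [8, 8]
Insert 47: [47, 8, 8]
Insert 40: [47, 40, 8, 8]
Insert 26: [47, 40, 8, 8, 26]
Insert 43: [47, 40, 43, 8, 26, 8]
Insert 24: [47, 40, 43, 8, 26, 8, 24]

Final heap: [47, 40, 43, 8, 26, 8, 24]


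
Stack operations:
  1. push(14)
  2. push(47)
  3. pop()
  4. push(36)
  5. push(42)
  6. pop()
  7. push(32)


push(14) -> [14]
push(47) -> [14, 47]
pop()->47, [14]
push(36) -> [14, 36]
push(42) -> [14, 36, 42]
pop()->42, [14, 36]
push(32) -> [14, 36, 32]

Final stack: [14, 36, 32]


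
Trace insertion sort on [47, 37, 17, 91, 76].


Initial: [47, 37, 17, 91, 76]
Insert 37: [37, 47, 17, 91, 76]
Insert 17: [17, 37, 47, 91, 76]
Insert 91: [17, 37, 47, 91, 76]
Insert 76: [17, 37, 47, 76, 91]

Sorted: [17, 37, 47, 76, 91]


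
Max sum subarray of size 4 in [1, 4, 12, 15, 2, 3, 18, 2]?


[0:4]: 32
[1:5]: 33
[2:6]: 32
[3:7]: 38
[4:8]: 25

Max: 38 at [3:7]


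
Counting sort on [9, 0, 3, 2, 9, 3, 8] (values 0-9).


Input: [9, 0, 3, 2, 9, 3, 8]
Counts: [1, 0, 1, 2, 0, 0, 0, 0, 1, 2]

Sorted: [0, 2, 3, 3, 8, 9, 9]


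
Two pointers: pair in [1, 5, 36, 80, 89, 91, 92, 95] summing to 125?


lo=0(1)+hi=7(95)=96
lo=1(5)+hi=7(95)=100
lo=2(36)+hi=7(95)=131
lo=2(36)+hi=6(92)=128
lo=2(36)+hi=5(91)=127
lo=2(36)+hi=4(89)=125

Yes: 36+89=125


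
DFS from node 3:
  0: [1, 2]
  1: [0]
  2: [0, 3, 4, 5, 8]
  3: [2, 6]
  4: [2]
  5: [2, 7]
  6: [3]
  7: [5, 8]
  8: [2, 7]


Visit 3, push [6, 2]
Visit 2, push [8, 5, 4, 0]
Visit 0, push [1]
Visit 1, push []
Visit 4, push []
Visit 5, push [7]
Visit 7, push [8]
Visit 8, push []
Visit 6, push []

DFS order: [3, 2, 0, 1, 4, 5, 7, 8, 6]
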